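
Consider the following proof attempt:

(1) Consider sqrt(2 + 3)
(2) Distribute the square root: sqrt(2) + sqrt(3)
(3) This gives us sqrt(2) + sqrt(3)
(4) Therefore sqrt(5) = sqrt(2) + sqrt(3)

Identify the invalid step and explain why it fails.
Step 2: Distribute the square root: sqrt(2) + sqrt(3)

Step 2 incorrectly 'distributes' the square root over addition. The square root function does not distribute: sqrt(a + b) ≠ sqrt(a) + sqrt(b). In fact, sqrt(2 + 3) = sqrt(5) ≈ 2.2361, while sqrt(2) + sqrt(3) ≈ 3.1463.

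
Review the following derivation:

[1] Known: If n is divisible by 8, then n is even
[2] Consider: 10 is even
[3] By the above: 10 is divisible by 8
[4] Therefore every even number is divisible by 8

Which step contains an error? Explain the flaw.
Step 3: By the above: 10 is divisible by 8

Step 3 commits the fallacy of affirming the consequent. The known fact 'divisible by 8 → even' does NOT imply 'even → divisible by 8'. That would be the converse, which is false. For example, 10 is even but 10 ÷ 8 = 1.25, which is not an integer.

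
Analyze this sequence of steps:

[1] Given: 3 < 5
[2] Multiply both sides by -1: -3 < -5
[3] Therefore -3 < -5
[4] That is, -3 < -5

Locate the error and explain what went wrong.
Step 2: Multiply both sides by -1: -3 < -5

Step 2 multiplies both sides by -1 but fails to reverse the inequality sign. When multiplying (or dividing) an inequality by a negative number, the direction must be reversed. Since 3 < 5, we should get -3 > -5, i.e., -3 > -5.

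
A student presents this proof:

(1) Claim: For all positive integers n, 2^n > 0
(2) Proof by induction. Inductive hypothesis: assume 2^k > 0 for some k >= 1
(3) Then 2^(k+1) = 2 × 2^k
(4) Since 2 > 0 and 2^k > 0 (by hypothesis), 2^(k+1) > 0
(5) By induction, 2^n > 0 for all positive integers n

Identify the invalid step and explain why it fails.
Step 5: By induction, 2^n > 0 for all positive integers n

Step 5 concludes the proof by induction, but no base case was ever established. A valid induction proof requires: (1) a base case proving 2^1 > 0, and (2) an inductive step showing IF 2^k > 0 THEN 2^(k+1) > 0. Steps 2-4 correctly establish the inductive step, but without the base case the conclusion in step 5 does not follow.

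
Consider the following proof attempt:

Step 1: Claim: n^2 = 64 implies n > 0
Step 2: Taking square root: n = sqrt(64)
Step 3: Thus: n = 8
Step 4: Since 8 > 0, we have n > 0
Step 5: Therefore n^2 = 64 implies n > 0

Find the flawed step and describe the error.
Step 2: Taking square root: n = sqrt(64)

Step 2 takes the square root and assumes the positive root only. The equation n^2 = 64 actually has two solutions: n = 8 and n = -8. The proof silently assumes n > 0 without justification, then uses this assumption to conclude n > 0, which is circular. The counterexample n = -8 shows the claim is false.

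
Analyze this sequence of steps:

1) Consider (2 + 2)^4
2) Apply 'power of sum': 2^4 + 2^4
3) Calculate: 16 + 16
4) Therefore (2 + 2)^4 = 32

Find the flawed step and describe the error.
Step 2: Apply 'power of sum': 2^4 + 2^4

Step 2 incorrectly applies a non-existent rule '(a+b)^n = a^n + b^n'. This is false in general. The correct expansion uses the binomial theorem. The actual value is (2 + 2)^4 = 4^4 = 256, not 32.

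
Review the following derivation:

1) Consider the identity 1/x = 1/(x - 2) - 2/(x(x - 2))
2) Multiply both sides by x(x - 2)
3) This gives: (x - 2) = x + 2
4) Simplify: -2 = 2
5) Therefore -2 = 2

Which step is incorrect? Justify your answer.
Step 3: This gives: (x - 2) = x + 2

Step 3 makes a sign error when clearing denominators. Multiplying -2/(x(x - 2)) by x(x - 2) gives -2, not +2. The correct result is (x - 2) = x - 2, which is trivially true, not (x - 2) = x + 2. (Step 1 is a valid identity: 1/(x - 2) - 2/(x(x - 2)) = (x - 2)/(x(x - 2)) = 1/x.)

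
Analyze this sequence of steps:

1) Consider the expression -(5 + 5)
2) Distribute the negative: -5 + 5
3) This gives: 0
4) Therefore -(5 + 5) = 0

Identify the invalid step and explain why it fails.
Step 2: Distribute the negative: -5 + 5

Step 2 incorrectly distributes the negative sign. The correct distribution is -(5 + 5) = -5 - 5 = -10. The negative must be applied to both terms, not just the first. The error treats -(5 + 5) as -5 + 5, which equals 0 instead of -10.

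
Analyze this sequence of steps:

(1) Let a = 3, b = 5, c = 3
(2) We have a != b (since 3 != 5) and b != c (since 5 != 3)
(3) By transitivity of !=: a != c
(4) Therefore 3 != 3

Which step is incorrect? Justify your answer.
Step 3: By transitivity of !=: a != c

Step 3 incorrectly applies transitivity to the '!=' relation. Transitivity states: if a R b and b R c, then a R c. However, '!=' is not transitive. Counterexample: 3 != 5 and 5 != 3, but 3 = 3 (both equal 3). Transitivity holds for relations like <, <=, =, but not for !=.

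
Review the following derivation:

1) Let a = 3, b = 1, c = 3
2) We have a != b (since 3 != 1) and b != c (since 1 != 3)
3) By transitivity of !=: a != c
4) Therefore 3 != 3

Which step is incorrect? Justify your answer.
Step 3: By transitivity of !=: a != c

Step 3 incorrectly applies transitivity to the '!=' relation. Transitivity states: if a R b and b R c, then a R c. However, '!=' is not transitive. Counterexample: 3 != 1 and 1 != 3, but 3 = 3 (both equal 3). Transitivity holds for relations like <, <=, =, but not for !=.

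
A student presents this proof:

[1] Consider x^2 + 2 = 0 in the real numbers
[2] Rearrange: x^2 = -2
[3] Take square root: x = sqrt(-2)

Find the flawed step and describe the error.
Step 3: Take square root: x = sqrt(-2)

Step 3 takes the square root of -2, which is negative. In the real number system, the square root of a negative number is undefined. The equation x^2 + 2 = 0 has no real solutions. Square roots of negative numbers only exist in the complex numbers.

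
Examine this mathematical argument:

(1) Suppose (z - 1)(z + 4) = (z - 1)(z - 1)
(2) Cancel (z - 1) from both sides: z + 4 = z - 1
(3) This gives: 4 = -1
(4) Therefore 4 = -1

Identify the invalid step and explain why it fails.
Step 2: Cancel (z - 1) from both sides: z + 4 = z - 1

Step 2 cancels (z - 1) from both sides. This is only valid if (z - 1) ≠ 0, i.e., z ≠ 1. When z = 1, both sides equal zero regardless of the other factors. The correct approach requires considering z = 1 as a separate case.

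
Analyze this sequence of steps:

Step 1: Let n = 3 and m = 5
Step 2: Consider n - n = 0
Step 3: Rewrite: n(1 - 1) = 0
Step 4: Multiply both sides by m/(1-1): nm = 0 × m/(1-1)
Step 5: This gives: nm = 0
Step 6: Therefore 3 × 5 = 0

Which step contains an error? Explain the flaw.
Step 4: Multiply both sides by m/(1-1): nm = 0 × m/(1-1)

Step 4 multiplies both sides by m/(1-1). However, 1-1 = 0, so this is multiplication by m/0, which is undefined. We cannot multiply by an undefined expression.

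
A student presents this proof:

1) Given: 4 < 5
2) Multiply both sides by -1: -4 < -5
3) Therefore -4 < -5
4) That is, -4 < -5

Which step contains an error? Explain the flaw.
Step 2: Multiply both sides by -1: -4 < -5

Step 2 multiplies both sides by -1 but fails to reverse the inequality sign. When multiplying (or dividing) an inequality by a negative number, the direction must be reversed. Since 4 < 5, we should get -4 > -5, i.e., -4 > -5.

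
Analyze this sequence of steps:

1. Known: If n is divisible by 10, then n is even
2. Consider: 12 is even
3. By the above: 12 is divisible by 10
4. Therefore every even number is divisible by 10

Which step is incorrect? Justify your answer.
Step 3: By the above: 12 is divisible by 10

Step 3 commits the fallacy of affirming the consequent. The known fact 'divisible by 10 → even' does NOT imply 'even → divisible by 10'. That would be the converse, which is false. For example, 12 is even but 12 ÷ 10 = 1.20, which is not an integer.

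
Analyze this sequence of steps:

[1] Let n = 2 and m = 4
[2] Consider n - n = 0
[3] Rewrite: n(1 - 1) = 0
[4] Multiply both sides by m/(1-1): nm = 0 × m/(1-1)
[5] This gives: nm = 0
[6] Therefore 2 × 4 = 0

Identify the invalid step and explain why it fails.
Step 4: Multiply both sides by m/(1-1): nm = 0 × m/(1-1)

Step 4 multiplies both sides by m/(1-1). However, 1-1 = 0, so this is multiplication by m/0, which is undefined. We cannot multiply by an undefined expression.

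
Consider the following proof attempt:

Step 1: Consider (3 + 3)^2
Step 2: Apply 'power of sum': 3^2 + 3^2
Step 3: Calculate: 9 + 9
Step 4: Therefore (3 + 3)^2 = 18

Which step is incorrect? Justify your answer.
Step 2: Apply 'power of sum': 3^2 + 3^2

Step 2 incorrectly applies a non-existent rule '(a+b)^n = a^n + b^n'. This is false in general. The correct expansion uses the binomial theorem. The actual value is (3 + 3)^2 = 6^2 = 36, not 18.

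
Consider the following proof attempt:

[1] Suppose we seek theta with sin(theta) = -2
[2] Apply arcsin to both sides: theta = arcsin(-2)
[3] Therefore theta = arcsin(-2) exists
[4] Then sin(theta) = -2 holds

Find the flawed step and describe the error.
Step 2: Apply arcsin to both sides: theta = arcsin(-2)

Step 2 applies arcsin to -2. However, arcsin(x) is only defined for x in [-1, 1] because sin(theta) can only produce values in that range. Since |-2| > 1, arcsin(-2) is undefined. There is no angle whose sine equals -2.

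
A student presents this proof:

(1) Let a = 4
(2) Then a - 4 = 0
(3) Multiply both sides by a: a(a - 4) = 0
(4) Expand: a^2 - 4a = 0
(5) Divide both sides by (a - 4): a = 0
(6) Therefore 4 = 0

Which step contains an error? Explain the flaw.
Step 5: Divide both sides by (a - 4): a = 0

Step 5 divides both sides by (a - 4). However, since a = 4, we have (a - 4) = 0. Division by zero is undefined, making this step invalid.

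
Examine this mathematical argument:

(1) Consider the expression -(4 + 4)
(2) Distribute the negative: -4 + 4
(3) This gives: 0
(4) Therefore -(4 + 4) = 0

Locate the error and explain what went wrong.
Step 2: Distribute the negative: -4 + 4

Step 2 incorrectly distributes the negative sign. The correct distribution is -(4 + 4) = -4 - 4 = -8. The negative must be applied to both terms, not just the first. The error treats -(4 + 4) as -4 + 4, which equals 0 instead of -8.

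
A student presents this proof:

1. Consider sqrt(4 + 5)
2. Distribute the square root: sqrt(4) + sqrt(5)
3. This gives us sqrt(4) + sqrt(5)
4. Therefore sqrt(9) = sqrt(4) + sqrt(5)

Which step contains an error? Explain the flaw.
Step 2: Distribute the square root: sqrt(4) + sqrt(5)

Step 2 incorrectly 'distributes' the square root over addition. The square root function does not distribute: sqrt(a + b) ≠ sqrt(a) + sqrt(b). In fact, sqrt(4 + 5) = sqrt(9) ≈ 3.0000, while sqrt(4) + sqrt(5) ≈ 4.2361.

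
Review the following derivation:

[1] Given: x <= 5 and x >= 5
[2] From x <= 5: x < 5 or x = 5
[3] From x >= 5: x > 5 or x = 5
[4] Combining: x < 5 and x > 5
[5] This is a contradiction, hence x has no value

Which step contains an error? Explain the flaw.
Step 4: Combining: x < 5 and x > 5

Step 4 incorrectly combines the conditions. From x <= 5 and x >= 5, the intersection is x = 5. The error treats the 'or' cases as 'and' requirements. The correct conclusion is that x = 5 is the unique solution, not that no solution exists.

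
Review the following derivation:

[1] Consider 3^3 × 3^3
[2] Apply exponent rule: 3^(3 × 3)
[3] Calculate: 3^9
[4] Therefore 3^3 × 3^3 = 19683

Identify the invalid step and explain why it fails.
Step 2: Apply exponent rule: 3^(3 × 3)

Step 2 incorrectly states that a^b × a^c = a^(b×c). The correct rule is a^b × a^c = a^(b+c). The actual value is 3^3 × 3^3 = 3^6 = 729, not 3^9 = 19683.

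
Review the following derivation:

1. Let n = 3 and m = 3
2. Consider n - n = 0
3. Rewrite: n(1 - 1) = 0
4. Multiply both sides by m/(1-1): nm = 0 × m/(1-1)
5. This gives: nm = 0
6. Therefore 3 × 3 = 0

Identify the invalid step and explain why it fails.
Step 4: Multiply both sides by m/(1-1): nm = 0 × m/(1-1)

Step 4 multiplies both sides by m/(1-1). However, 1-1 = 0, so this is multiplication by m/0, which is undefined. We cannot multiply by an undefined expression.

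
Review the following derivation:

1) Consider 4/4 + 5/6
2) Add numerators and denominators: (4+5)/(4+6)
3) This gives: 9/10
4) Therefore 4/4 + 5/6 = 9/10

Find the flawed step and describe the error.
Step 2: Add numerators and denominators: (4+5)/(4+6)

Step 2 incorrectly adds fractions by separately adding numerators and denominators. This is wrong. The correct method requires a common denominator: 4/4 + 5/6 = (4×6 + 5×4)/(4×6) = 44/24 = 11/6. The method used gives 9/10, which is different.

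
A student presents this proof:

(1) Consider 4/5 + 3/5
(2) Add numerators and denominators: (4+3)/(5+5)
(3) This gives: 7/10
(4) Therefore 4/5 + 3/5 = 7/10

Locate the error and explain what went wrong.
Step 2: Add numerators and denominators: (4+3)/(5+5)

Step 2 incorrectly adds fractions by separately adding numerators and denominators. This is wrong. The correct method requires a common denominator: 4/5 + 3/5 = (4×5 + 3×5)/(5×5) = 35/25 = 7/5. The method used gives 7/10, which is different.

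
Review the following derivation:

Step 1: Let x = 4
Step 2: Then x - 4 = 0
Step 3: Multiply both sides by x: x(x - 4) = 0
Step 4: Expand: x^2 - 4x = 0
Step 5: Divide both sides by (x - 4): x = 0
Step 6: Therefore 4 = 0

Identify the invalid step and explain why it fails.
Step 5: Divide both sides by (x - 4): x = 0

Step 5 divides both sides by (x - 4). However, since x = 4, we have (x - 4) = 0. Division by zero is undefined, making this step invalid.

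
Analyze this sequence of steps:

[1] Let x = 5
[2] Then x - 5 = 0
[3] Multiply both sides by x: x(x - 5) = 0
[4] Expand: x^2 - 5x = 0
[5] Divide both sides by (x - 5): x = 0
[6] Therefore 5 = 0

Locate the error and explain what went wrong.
Step 5: Divide both sides by (x - 5): x = 0

Step 5 divides both sides by (x - 5). However, since x = 5, we have (x - 5) = 0. Division by zero is undefined, making this step invalid.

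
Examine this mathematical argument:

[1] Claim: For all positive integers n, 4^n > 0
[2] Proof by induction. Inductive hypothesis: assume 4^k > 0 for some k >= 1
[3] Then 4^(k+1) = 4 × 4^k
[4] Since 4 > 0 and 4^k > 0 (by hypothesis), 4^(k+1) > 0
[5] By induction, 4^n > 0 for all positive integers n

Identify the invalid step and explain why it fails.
Step 5: By induction, 4^n > 0 for all positive integers n

Step 5 concludes the proof by induction, but no base case was ever established. A valid induction proof requires: (1) a base case proving 4^1 > 0, and (2) an inductive step showing IF 4^k > 0 THEN 4^(k+1) > 0. Steps 2-4 correctly establish the inductive step, but without the base case the conclusion in step 5 does not follow.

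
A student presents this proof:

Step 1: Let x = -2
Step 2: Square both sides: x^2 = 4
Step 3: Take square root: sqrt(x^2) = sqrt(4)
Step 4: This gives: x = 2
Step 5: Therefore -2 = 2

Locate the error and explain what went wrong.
Step 4: This gives: x = 2

Step 4 incorrectly states that sqrt(x^2) = x. The correct identity is sqrt(x^2) = |x|. Since x = -2 < 0, we have sqrt(x^2) = |-2| = 2, not x = -2.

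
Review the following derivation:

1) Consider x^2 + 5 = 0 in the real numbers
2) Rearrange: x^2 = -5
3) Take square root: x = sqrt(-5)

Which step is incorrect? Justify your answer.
Step 3: Take square root: x = sqrt(-5)

Step 3 takes the square root of -5, which is negative. In the real number system, the square root of a negative number is undefined. The equation x^2 + 5 = 0 has no real solutions. Square roots of negative numbers only exist in the complex numbers.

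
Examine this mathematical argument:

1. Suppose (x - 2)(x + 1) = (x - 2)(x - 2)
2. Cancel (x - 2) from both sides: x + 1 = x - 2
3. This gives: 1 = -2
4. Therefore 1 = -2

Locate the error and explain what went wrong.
Step 2: Cancel (x - 2) from both sides: x + 1 = x - 2

Step 2 cancels (x - 2) from both sides. This is only valid if (x - 2) ≠ 0, i.e., x ≠ 2. When x = 2, both sides equal zero regardless of the other factors. The correct approach requires considering x = 2 as a separate case.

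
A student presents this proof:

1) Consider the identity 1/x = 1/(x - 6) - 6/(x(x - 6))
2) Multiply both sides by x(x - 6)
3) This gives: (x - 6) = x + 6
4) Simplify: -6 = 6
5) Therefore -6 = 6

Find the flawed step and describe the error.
Step 3: This gives: (x - 6) = x + 6

Step 3 makes a sign error when clearing denominators. Multiplying -6/(x(x - 6)) by x(x - 6) gives -6, not +6. The correct result is (x - 6) = x - 6, which is trivially true, not (x - 6) = x + 6. (Step 1 is a valid identity: 1/(x - 6) - 6/(x(x - 6)) = (x - 6)/(x(x - 6)) = 1/x.)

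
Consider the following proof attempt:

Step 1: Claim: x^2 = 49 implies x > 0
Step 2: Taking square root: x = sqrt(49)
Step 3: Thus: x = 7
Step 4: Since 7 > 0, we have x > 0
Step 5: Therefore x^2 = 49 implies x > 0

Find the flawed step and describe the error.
Step 2: Taking square root: x = sqrt(49)

Step 2 takes the square root and assumes the positive root only. The equation x^2 = 49 actually has two solutions: x = 7 and x = -7. The proof silently assumes x > 0 without justification, then uses this assumption to conclude x > 0, which is circular. The counterexample x = -7 shows the claim is false.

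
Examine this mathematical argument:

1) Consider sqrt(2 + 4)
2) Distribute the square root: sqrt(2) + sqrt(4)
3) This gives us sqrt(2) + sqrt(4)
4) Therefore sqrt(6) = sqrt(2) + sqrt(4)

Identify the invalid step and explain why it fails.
Step 2: Distribute the square root: sqrt(2) + sqrt(4)

Step 2 incorrectly 'distributes' the square root over addition. The square root function does not distribute: sqrt(a + b) ≠ sqrt(a) + sqrt(b). In fact, sqrt(2 + 4) = sqrt(6) ≈ 2.4495, while sqrt(2) + sqrt(4) ≈ 3.4142.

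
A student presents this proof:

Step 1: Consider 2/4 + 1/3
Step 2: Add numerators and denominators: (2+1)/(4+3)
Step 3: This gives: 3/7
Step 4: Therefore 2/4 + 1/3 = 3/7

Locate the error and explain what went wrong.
Step 2: Add numerators and denominators: (2+1)/(4+3)

Step 2 incorrectly adds fractions by separately adding numerators and denominators. This is wrong. The correct method requires a common denominator: 2/4 + 1/3 = (2×3 + 1×4)/(4×3) = 10/12 = 5/6. The method used gives 3/7, which is different.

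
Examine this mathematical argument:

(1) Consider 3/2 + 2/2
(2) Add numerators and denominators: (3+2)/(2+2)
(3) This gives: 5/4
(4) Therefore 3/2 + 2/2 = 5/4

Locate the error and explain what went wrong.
Step 2: Add numerators and denominators: (3+2)/(2+2)

Step 2 incorrectly adds fractions by separately adding numerators and denominators. This is wrong. The correct method requires a common denominator: 3/2 + 2/2 = (3×2 + 2×2)/(2×2) = 10/4 = 5/2. The method used gives 5/4, which is different.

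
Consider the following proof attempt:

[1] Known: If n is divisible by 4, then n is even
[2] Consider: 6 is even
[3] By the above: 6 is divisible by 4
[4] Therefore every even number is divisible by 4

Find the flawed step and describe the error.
Step 3: By the above: 6 is divisible by 4

Step 3 commits the fallacy of affirming the consequent. The known fact 'divisible by 4 → even' does NOT imply 'even → divisible by 4'. That would be the converse, which is false. For example, 6 is even but 6 ÷ 4 = 1.50, which is not an integer.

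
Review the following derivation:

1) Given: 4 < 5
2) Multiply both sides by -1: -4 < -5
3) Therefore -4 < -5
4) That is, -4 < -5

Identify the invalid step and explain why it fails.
Step 2: Multiply both sides by -1: -4 < -5

Step 2 multiplies both sides by -1 but fails to reverse the inequality sign. When multiplying (or dividing) an inequality by a negative number, the direction must be reversed. Since 4 < 5, we should get -4 > -5, i.e., -4 > -5.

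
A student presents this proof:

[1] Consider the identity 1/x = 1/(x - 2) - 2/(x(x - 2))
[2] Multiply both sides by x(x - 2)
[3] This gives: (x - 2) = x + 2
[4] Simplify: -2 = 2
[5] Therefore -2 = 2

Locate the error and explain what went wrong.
Step 3: This gives: (x - 2) = x + 2

Step 3 makes a sign error when clearing denominators. Multiplying -2/(x(x - 2)) by x(x - 2) gives -2, not +2. The correct result is (x - 2) = x - 2, which is trivially true, not (x - 2) = x + 2. (Step 1 is a valid identity: 1/(x - 2) - 2/(x(x - 2)) = (x - 2)/(x(x - 2)) = 1/x.)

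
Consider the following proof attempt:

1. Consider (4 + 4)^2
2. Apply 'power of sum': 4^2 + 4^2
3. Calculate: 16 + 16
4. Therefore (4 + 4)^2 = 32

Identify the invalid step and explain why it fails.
Step 2: Apply 'power of sum': 4^2 + 4^2

Step 2 incorrectly applies a non-existent rule '(a+b)^n = a^n + b^n'. This is false in general. The correct expansion uses the binomial theorem. The actual value is (4 + 4)^2 = 8^2 = 64, not 32.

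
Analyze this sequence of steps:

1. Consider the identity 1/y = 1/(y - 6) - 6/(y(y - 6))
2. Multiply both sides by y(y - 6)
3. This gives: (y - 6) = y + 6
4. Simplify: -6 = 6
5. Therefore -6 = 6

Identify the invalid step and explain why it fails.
Step 3: This gives: (y - 6) = y + 6

Step 3 makes a sign error when clearing denominators. Multiplying -6/(y(y - 6)) by y(y - 6) gives -6, not +6. The correct result is (y - 6) = y - 6, which is trivially true, not (y - 6) = y + 6. (Step 1 is a valid identity: 1/(y - 6) - 6/(y(y - 6)) = (y - 6)/(y(y - 6)) = 1/y.)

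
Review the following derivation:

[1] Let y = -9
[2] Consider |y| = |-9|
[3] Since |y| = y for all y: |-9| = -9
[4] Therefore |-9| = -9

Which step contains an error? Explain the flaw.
Step 3: Since |y| = y for all y: |-9| = -9

Step 3 incorrectly states that |y| = y for all y. The correct definition is |y| = y when y >= 0, and |y| = -y when y < 0. Since -9 < 0, we have |-9| = -(-9) = 9, not -9.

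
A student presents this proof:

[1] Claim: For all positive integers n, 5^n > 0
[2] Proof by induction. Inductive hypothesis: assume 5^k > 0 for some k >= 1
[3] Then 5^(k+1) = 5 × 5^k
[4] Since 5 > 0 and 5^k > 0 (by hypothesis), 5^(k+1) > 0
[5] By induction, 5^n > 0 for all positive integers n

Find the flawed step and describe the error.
Step 5: By induction, 5^n > 0 for all positive integers n

Step 5 concludes the proof by induction, but no base case was ever established. A valid induction proof requires: (1) a base case proving 5^1 > 0, and (2) an inductive step showing IF 5^k > 0 THEN 5^(k+1) > 0. Steps 2-4 correctly establish the inductive step, but without the base case the conclusion in step 5 does not follow.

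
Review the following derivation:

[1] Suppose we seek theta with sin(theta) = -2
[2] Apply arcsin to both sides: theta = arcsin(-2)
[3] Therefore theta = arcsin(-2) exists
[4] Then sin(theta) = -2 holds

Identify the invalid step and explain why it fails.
Step 2: Apply arcsin to both sides: theta = arcsin(-2)

Step 2 applies arcsin to -2. However, arcsin(x) is only defined for x in [-1, 1] because sin(theta) can only produce values in that range. Since |-2| > 1, arcsin(-2) is undefined. There is no angle whose sine equals -2.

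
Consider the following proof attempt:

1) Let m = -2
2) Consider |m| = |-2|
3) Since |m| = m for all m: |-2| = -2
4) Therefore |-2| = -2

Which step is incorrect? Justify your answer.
Step 3: Since |m| = m for all m: |-2| = -2

Step 3 incorrectly states that |m| = m for all m. The correct definition is |m| = m when m >= 0, and |m| = -m when m < 0. Since -2 < 0, we have |-2| = -(-2) = 2, not -2.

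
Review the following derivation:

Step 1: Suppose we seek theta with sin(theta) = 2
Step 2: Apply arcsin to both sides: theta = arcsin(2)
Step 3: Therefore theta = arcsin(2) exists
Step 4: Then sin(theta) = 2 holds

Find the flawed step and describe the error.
Step 2: Apply arcsin to both sides: theta = arcsin(2)

Step 2 applies arcsin to 2. However, arcsin(x) is only defined for x in [-1, 1] because sin(theta) can only produce values in that range. Since |2| > 1, arcsin(2) is undefined. There is no angle whose sine equals 2.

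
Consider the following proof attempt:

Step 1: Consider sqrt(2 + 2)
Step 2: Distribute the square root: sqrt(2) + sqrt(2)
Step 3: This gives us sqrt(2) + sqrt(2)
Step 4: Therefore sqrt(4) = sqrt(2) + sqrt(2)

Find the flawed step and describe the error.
Step 2: Distribute the square root: sqrt(2) + sqrt(2)

Step 2 incorrectly 'distributes' the square root over addition. The square root function does not distribute: sqrt(a + b) ≠ sqrt(a) + sqrt(b). In fact, sqrt(2 + 2) = sqrt(4) ≈ 2.0000, while sqrt(2) + sqrt(2) ≈ 2.8284.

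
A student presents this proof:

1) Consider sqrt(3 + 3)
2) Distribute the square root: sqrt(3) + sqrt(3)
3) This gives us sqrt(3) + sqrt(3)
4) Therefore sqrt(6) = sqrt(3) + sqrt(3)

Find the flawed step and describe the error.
Step 2: Distribute the square root: sqrt(3) + sqrt(3)

Step 2 incorrectly 'distributes' the square root over addition. The square root function does not distribute: sqrt(a + b) ≠ sqrt(a) + sqrt(b). In fact, sqrt(3 + 3) = sqrt(6) ≈ 2.4495, while sqrt(3) + sqrt(3) ≈ 3.4641.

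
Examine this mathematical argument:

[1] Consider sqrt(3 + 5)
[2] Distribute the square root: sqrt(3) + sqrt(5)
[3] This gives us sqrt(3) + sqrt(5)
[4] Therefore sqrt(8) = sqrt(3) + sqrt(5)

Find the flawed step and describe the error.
Step 2: Distribute the square root: sqrt(3) + sqrt(5)

Step 2 incorrectly 'distributes' the square root over addition. The square root function does not distribute: sqrt(a + b) ≠ sqrt(a) + sqrt(b). In fact, sqrt(3 + 5) = sqrt(8) ≈ 2.8284, while sqrt(3) + sqrt(5) ≈ 3.9681.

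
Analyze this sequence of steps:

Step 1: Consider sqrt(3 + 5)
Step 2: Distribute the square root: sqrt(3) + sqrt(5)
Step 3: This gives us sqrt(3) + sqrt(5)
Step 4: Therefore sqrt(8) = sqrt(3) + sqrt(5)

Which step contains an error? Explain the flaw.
Step 2: Distribute the square root: sqrt(3) + sqrt(5)

Step 2 incorrectly 'distributes' the square root over addition. The square root function does not distribute: sqrt(a + b) ≠ sqrt(a) + sqrt(b). In fact, sqrt(3 + 5) = sqrt(8) ≈ 2.8284, while sqrt(3) + sqrt(5) ≈ 3.9681.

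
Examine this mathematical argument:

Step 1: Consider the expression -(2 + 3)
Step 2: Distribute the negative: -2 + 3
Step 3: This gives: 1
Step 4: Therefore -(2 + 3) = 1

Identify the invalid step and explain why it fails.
Step 2: Distribute the negative: -2 + 3

Step 2 incorrectly distributes the negative sign. The correct distribution is -(2 + 3) = -2 - 3 = -5. The negative must be applied to both terms, not just the first. The error treats -(2 + 3) as -2 + 3, which equals 1 instead of -5.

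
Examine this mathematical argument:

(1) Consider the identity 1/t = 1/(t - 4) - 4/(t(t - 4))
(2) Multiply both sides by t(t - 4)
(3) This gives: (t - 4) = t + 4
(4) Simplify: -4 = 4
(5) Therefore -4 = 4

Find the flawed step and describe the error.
Step 3: This gives: (t - 4) = t + 4

Step 3 makes a sign error when clearing denominators. Multiplying -4/(t(t - 4)) by t(t - 4) gives -4, not +4. The correct result is (t - 4) = t - 4, which is trivially true, not (t - 4) = t + 4. (Step 1 is a valid identity: 1/(t - 4) - 4/(t(t - 4)) = (t - 4)/(t(t - 4)) = 1/t.)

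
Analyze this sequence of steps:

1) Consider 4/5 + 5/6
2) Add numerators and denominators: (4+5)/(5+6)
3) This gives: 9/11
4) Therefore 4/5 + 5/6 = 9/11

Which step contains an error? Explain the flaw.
Step 2: Add numerators and denominators: (4+5)/(5+6)

Step 2 incorrectly adds fractions by separately adding numerators and denominators. This is wrong. The correct method requires a common denominator: 4/5 + 5/6 = (4×6 + 5×5)/(5×6) = 49/30 = 49/30. The method used gives 9/11, which is different.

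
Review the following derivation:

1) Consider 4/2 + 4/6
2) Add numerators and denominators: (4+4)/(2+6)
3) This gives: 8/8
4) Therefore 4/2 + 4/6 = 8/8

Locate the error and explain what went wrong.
Step 2: Add numerators and denominators: (4+4)/(2+6)

Step 2 incorrectly adds fractions by separately adding numerators and denominators. This is wrong. The correct method requires a common denominator: 4/2 + 4/6 = (4×6 + 4×2)/(2×6) = 32/12 = 8/3. The method used gives 8/8, which is different.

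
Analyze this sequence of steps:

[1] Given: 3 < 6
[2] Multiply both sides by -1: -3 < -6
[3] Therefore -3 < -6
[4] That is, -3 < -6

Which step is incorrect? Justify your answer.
Step 2: Multiply both sides by -1: -3 < -6

Step 2 multiplies both sides by -1 but fails to reverse the inequality sign. When multiplying (or dividing) an inequality by a negative number, the direction must be reversed. Since 3 < 6, we should get -3 > -6, i.e., -3 > -6.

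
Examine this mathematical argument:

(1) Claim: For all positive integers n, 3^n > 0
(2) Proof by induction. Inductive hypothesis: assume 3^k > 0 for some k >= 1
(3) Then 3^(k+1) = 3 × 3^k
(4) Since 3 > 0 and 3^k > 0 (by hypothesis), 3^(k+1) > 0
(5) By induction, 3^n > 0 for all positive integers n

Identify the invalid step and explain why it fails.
Step 5: By induction, 3^n > 0 for all positive integers n

Step 5 concludes the proof by induction, but no base case was ever established. A valid induction proof requires: (1) a base case proving 3^1 > 0, and (2) an inductive step showing IF 3^k > 0 THEN 3^(k+1) > 0. Steps 2-4 correctly establish the inductive step, but without the base case the conclusion in step 5 does not follow.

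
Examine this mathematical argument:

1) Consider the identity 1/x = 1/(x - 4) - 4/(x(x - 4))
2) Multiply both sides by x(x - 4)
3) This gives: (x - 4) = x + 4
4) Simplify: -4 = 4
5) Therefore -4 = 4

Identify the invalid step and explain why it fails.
Step 3: This gives: (x - 4) = x + 4

Step 3 makes a sign error when clearing denominators. Multiplying -4/(x(x - 4)) by x(x - 4) gives -4, not +4. The correct result is (x - 4) = x - 4, which is trivially true, not (x - 4) = x + 4. (Step 1 is a valid identity: 1/(x - 4) - 4/(x(x - 4)) = (x - 4)/(x(x - 4)) = 1/x.)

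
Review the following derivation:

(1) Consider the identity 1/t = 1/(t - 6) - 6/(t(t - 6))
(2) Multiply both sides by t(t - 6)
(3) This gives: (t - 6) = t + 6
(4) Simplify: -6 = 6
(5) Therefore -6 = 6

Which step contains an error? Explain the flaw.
Step 3: This gives: (t - 6) = t + 6

Step 3 makes a sign error when clearing denominators. Multiplying -6/(t(t - 6)) by t(t - 6) gives -6, not +6. The correct result is (t - 6) = t - 6, which is trivially true, not (t - 6) = t + 6. (Step 1 is a valid identity: 1/(t - 6) - 6/(t(t - 6)) = (t - 6)/(t(t - 6)) = 1/t.)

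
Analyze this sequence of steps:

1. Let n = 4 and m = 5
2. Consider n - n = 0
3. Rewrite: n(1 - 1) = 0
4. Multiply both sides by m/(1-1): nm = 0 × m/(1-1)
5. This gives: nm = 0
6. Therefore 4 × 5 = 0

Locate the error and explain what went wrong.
Step 4: Multiply both sides by m/(1-1): nm = 0 × m/(1-1)

Step 4 multiplies both sides by m/(1-1). However, 1-1 = 0, so this is multiplication by m/0, which is undefined. We cannot multiply by an undefined expression.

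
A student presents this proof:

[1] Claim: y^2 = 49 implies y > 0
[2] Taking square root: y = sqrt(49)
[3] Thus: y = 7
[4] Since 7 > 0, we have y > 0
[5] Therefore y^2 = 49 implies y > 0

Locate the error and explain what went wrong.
Step 2: Taking square root: y = sqrt(49)

Step 2 takes the square root and assumes the positive root only. The equation y^2 = 49 actually has two solutions: y = 7 and y = -7. The proof silently assumes y > 0 without justification, then uses this assumption to conclude y > 0, which is circular. The counterexample y = -7 shows the claim is false.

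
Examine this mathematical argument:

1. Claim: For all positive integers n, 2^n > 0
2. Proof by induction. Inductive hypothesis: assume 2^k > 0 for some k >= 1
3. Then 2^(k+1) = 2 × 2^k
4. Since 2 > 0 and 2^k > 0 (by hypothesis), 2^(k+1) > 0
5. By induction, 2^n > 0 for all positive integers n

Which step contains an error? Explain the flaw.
Step 5: By induction, 2^n > 0 for all positive integers n

Step 5 concludes the proof by induction, but no base case was ever established. A valid induction proof requires: (1) a base case proving 2^1 > 0, and (2) an inductive step showing IF 2^k > 0 THEN 2^(k+1) > 0. Steps 2-4 correctly establish the inductive step, but without the base case the conclusion in step 5 does not follow.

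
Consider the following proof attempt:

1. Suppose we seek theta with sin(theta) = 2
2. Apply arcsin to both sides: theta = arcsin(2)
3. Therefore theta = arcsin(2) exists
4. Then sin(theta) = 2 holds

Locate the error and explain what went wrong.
Step 2: Apply arcsin to both sides: theta = arcsin(2)

Step 2 applies arcsin to 2. However, arcsin(x) is only defined for x in [-1, 1] because sin(theta) can only produce values in that range. Since |2| > 1, arcsin(2) is undefined. There is no angle whose sine equals 2.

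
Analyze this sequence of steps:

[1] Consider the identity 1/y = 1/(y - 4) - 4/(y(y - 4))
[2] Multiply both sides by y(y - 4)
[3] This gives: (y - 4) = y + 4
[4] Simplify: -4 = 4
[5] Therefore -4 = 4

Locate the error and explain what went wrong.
Step 3: This gives: (y - 4) = y + 4

Step 3 makes a sign error when clearing denominators. Multiplying -4/(y(y - 4)) by y(y - 4) gives -4, not +4. The correct result is (y - 4) = y - 4, which is trivially true, not (y - 4) = y + 4. (Step 1 is a valid identity: 1/(y - 4) - 4/(y(y - 4)) = (y - 4)/(y(y - 4)) = 1/y.)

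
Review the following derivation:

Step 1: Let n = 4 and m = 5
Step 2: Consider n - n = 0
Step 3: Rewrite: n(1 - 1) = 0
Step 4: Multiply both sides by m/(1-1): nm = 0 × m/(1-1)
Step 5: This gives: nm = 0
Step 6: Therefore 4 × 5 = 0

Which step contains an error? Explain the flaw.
Step 4: Multiply both sides by m/(1-1): nm = 0 × m/(1-1)

Step 4 multiplies both sides by m/(1-1). However, 1-1 = 0, so this is multiplication by m/0, which is undefined. We cannot multiply by an undefined expression.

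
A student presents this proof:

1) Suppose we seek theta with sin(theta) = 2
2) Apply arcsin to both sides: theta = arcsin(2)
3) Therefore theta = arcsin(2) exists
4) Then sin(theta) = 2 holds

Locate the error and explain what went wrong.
Step 2: Apply arcsin to both sides: theta = arcsin(2)

Step 2 applies arcsin to 2. However, arcsin(x) is only defined for x in [-1, 1] because sin(theta) can only produce values in that range. Since |2| > 1, arcsin(2) is undefined. There is no angle whose sine equals 2.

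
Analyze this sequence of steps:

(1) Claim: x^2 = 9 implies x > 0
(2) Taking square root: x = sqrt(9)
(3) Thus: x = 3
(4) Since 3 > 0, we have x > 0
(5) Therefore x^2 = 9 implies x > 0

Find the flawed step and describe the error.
Step 2: Taking square root: x = sqrt(9)

Step 2 takes the square root and assumes the positive root only. The equation x^2 = 9 actually has two solutions: x = 3 and x = -3. The proof silently assumes x > 0 without justification, then uses this assumption to conclude x > 0, which is circular. The counterexample x = -3 shows the claim is false.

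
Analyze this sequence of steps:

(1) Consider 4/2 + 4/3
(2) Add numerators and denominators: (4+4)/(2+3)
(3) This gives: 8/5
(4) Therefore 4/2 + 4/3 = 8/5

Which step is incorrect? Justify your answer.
Step 2: Add numerators and denominators: (4+4)/(2+3)

Step 2 incorrectly adds fractions by separately adding numerators and denominators. This is wrong. The correct method requires a common denominator: 4/2 + 4/3 = (4×3 + 4×2)/(2×3) = 20/6 = 10/3. The method used gives 8/5, which is different.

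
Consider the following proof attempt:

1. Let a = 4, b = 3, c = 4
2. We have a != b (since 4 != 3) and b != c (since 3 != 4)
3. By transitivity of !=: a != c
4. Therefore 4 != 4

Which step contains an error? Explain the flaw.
Step 3: By transitivity of !=: a != c

Step 3 incorrectly applies transitivity to the '!=' relation. Transitivity states: if a R b and b R c, then a R c. However, '!=' is not transitive. Counterexample: 4 != 3 and 3 != 4, but 4 = 4 (both equal 4). Transitivity holds for relations like <, <=, =, but not for !=.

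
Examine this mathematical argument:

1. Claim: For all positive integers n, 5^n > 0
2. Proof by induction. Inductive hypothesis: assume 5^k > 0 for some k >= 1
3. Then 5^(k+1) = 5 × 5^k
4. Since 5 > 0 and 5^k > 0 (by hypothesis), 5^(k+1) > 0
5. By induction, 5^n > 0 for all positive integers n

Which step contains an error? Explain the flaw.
Step 5: By induction, 5^n > 0 for all positive integers n

Step 5 concludes the proof by induction, but no base case was ever established. A valid induction proof requires: (1) a base case proving 5^1 > 0, and (2) an inductive step showing IF 5^k > 0 THEN 5^(k+1) > 0. Steps 2-4 correctly establish the inductive step, but without the base case the conclusion in step 5 does not follow.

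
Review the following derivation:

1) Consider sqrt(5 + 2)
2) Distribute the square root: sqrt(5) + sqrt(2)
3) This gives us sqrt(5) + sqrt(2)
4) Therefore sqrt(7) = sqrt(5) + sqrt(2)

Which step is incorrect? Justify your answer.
Step 2: Distribute the square root: sqrt(5) + sqrt(2)

Step 2 incorrectly 'distributes' the square root over addition. The square root function does not distribute: sqrt(a + b) ≠ sqrt(a) + sqrt(b). In fact, sqrt(5 + 2) = sqrt(7) ≈ 2.6458, while sqrt(5) + sqrt(2) ≈ 3.6503.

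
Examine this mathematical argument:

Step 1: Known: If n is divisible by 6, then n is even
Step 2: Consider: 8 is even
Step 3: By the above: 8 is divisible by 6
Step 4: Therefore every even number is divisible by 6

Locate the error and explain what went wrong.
Step 3: By the above: 8 is divisible by 6

Step 3 commits the fallacy of affirming the consequent. The known fact 'divisible by 6 → even' does NOT imply 'even → divisible by 6'. That would be the converse, which is false. For example, 8 is even but 8 ÷ 6 = 1.33, which is not an integer.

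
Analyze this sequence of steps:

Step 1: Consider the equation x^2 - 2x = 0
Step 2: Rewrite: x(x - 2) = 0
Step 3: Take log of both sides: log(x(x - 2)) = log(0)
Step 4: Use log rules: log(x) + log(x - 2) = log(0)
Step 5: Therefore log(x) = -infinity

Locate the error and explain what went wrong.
Step 3: Take log of both sides: log(x(x - 2)) = log(0)

Step 3 takes the logarithm of both sides, resulting in log(0) on the right side. The logarithm is only defined for positive numbers; log(0) is undefined (approaches negative infinity). This operation is invalid.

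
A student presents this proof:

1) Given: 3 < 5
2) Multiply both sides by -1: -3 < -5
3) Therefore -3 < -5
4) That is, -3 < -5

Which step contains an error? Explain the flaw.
Step 2: Multiply both sides by -1: -3 < -5

Step 2 multiplies both sides by -1 but fails to reverse the inequality sign. When multiplying (or dividing) an inequality by a negative number, the direction must be reversed. Since 3 < 5, we should get -3 > -5, i.e., -3 > -5.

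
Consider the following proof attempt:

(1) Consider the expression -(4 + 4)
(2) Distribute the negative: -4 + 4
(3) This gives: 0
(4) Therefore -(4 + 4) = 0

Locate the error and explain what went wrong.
Step 2: Distribute the negative: -4 + 4

Step 2 incorrectly distributes the negative sign. The correct distribution is -(4 + 4) = -4 - 4 = -8. The negative must be applied to both terms, not just the first. The error treats -(4 + 4) as -4 + 4, which equals 0 instead of -8.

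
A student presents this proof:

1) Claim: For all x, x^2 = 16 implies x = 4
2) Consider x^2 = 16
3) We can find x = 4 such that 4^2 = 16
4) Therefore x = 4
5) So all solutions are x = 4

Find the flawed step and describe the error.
Step 4: Therefore x = 4

Step 4 incorrectly concludes that x = 4 is the only solution. The proof shows that x = 4 is A solution (existence), but does not show it is the ONLY solution (uniqueness). In fact, x = -4 is also a solution since (-4)^2 = 16. Finding one solution doesn't prove there are no others.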